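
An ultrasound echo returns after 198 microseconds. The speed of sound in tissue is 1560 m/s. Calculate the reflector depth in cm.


depth = c * t / 2
t = 198 us = 1.9800e-04 s
depth = 1560 * 1.9800e-04 / 2
depth = 0.15444 m = 15.444 cm


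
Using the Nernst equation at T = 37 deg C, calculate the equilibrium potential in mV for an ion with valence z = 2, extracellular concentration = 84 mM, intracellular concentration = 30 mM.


E = (RT/(zF)) * ln(C_out/C_in)
T = 37 + 273.15 = 310.15 K
E = (8.314 * 310.15 / (2 * 96485)) * ln(84/30)
E = 13.76 mV


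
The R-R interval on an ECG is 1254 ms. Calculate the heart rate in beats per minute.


HR = 60 / RR_interval(s)
RR = 1254 ms = 1.254 s
HR = 60 / 1.254 = 47.85 bpm


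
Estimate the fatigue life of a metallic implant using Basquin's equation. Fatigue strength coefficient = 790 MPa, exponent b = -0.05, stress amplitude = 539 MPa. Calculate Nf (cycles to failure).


sigma_a = sigma_f' * (2Nf)^b
2Nf = (sigma_a/sigma_f')^(1/b)
2Nf = (539/790)^(1/-0.05)
2Nf = 2092.987
Nf = 1046


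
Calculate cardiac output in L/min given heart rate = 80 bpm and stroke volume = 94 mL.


CO = HR * SV
CO = 80 * 94 / 1000
CO = 7.52 L/min


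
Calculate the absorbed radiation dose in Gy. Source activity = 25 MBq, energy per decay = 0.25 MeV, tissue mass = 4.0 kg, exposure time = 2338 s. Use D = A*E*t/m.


A = 25 MBq = 2.5000e+07 Bq
E = 0.25 MeV = 4.005e-14 J
D = A*E*t/m = 2.5000e+07*4.005e-14*2338/4.0
D = 5.8523e-04 Gy


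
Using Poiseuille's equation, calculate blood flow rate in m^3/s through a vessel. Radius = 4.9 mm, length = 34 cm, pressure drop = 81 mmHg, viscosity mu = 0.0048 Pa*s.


Q = pi*r^4*dP / (8*mu*L)
r = 0.0049 m, L = 0.34 m
dP = 81 mmHg = 10799.082 Pa
Q = 0.001498 m^3/s


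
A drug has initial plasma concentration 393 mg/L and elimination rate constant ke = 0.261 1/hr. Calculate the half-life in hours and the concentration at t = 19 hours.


t_half = ln(2) / ke = 0.693147 / 0.261 = 2.656 hr
C(t) = C0 * exp(-ke*t) = 393 * exp(-0.261*19)
C(19) = 2.759 mg/L


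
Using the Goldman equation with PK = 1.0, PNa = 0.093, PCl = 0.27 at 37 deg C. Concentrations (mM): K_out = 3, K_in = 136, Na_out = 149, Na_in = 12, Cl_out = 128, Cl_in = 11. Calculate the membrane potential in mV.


Vm = (RT/F)*ln((PK*Ko + PNa*Nao + PCl*Cli)/(PK*Ki + PNa*Nai + PCl*Clo))
Numer = 19.827, Denom = 171.676
Vm = -57.69 mV


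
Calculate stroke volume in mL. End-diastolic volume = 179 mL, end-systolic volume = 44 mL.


SV = EDV - ESV
SV = 179 - 44
SV = 135 mL


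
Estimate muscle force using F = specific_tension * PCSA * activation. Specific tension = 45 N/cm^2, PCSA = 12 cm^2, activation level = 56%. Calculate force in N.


F = sigma * PCSA * activation
F = 45 * 12 * 0.56
F = 302.4 N


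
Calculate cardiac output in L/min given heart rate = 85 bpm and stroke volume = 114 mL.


CO = HR * SV
CO = 85 * 114 / 1000
CO = 9.69 L/min


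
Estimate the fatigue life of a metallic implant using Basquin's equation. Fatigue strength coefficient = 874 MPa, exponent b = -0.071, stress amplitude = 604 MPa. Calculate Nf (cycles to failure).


sigma_a = sigma_f' * (2Nf)^b
2Nf = (sigma_a/sigma_f')^(1/b)
2Nf = (604/874)^(1/-0.071)
2Nf = 182.05564
Nf = 91.03


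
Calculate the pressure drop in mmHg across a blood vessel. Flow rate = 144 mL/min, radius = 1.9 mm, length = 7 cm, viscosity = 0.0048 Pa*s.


dP = 8*mu*L*Q / (pi*r^4)
Q = 144 mL/min = 2.4e-06 m^3/s
dP = 157.571 Pa = 157.571 / 133.322 mmHg = 1.182 mmHg


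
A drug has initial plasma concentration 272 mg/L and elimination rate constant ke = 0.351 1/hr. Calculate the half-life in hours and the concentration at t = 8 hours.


t_half = ln(2) / ke = 0.693147 / 0.351 = 1.975 hr
C(t) = C0 * exp(-ke*t) = 272 * exp(-0.351*8)
C(8) = 16.41 mg/L


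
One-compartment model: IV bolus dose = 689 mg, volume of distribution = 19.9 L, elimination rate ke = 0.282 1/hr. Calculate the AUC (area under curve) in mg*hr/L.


C0 = Dose/Vd = 689/19.9 = 34.6231 mg/L
AUC = C0/ke = 34.6231/0.282
AUC = 122.8 mg*hr/L


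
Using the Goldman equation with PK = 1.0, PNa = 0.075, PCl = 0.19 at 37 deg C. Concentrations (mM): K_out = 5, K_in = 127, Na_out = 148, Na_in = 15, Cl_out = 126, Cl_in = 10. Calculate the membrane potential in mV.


Vm = (RT/F)*ln((PK*Ko + PNa*Nao + PCl*Cli)/(PK*Ki + PNa*Nai + PCl*Clo))
Numer = 18, Denom = 152.065
Vm = -57.03 mV


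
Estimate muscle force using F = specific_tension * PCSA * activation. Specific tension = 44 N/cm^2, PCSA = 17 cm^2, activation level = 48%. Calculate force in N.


F = sigma * PCSA * activation
F = 44 * 17 * 0.48
F = 359 N


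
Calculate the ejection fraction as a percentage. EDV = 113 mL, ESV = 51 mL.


SV = EDV - ESV = 113 - 51 = 62 mL
EF = SV/EDV * 100 = 62/113 * 100
EF = 54.87%


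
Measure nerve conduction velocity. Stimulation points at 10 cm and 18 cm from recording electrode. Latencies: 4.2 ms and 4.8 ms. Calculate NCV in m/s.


Distance = (18 - 10) / 100 = 0.08 m
dt = (4.8 - 4.2) / 1000 = 6.0000e-04 s
NCV = dist / dt = 133.3 m/s


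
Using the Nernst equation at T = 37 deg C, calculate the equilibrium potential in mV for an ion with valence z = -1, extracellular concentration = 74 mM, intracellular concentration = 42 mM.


E = (RT/(zF)) * ln(C_out/C_in)
T = 37 + 273.15 = 310.15 K
E = (8.314 * 310.15 / (-1 * 96485)) * ln(74/42)
E = -15.14 mV


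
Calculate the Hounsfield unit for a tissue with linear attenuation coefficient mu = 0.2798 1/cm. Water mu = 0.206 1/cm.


HU = ((mu_tissue - mu_water) / mu_water) * 1000
HU = ((0.2798 - 0.206) / 0.206) * 1000
HU = 358.3


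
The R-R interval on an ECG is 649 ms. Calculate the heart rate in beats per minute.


HR = 60 / RR_interval(s)
RR = 649 ms = 0.649 s
HR = 60 / 0.649 = 92.45 bpm


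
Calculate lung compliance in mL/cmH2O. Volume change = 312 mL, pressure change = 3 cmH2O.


C = dV / dP
C = 312 / 3
C = 104 mL/cmH2O


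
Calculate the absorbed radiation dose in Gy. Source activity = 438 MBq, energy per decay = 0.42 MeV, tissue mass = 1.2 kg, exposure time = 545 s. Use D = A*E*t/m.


A = 438 MBq = 4.3800e+08 Bq
E = 0.42 MeV = 6.7284e-14 J
D = A*E*t/m = 4.3800e+08*6.7284e-14*545/1.2
D = 0.01338 Gy


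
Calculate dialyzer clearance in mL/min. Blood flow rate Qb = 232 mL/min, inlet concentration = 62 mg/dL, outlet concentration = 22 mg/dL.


K = Qb * (Cb_in - Cb_out) / Cb_in
K = 232 * (62 - 22) / 62
K = 149.7 mL/min


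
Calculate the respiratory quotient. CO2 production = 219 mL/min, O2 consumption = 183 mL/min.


RQ = VCO2 / VO2
RQ = 219 / 183
RQ = 1.197


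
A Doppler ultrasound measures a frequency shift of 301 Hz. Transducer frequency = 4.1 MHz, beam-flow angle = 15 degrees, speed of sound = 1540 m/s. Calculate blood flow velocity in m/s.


v = fd * c / (2 * f0 * cos(theta))
v = 301 * 1540 / (2 * 4.1000e+06 * cos(15))
v = 0.05852 m/s


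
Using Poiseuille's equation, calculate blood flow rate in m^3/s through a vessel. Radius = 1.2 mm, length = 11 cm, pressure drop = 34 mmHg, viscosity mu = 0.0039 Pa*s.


Q = pi*r^4*dP / (8*mu*L)
r = 0.0012 m, L = 0.11 m
dP = 34 mmHg = 4532.948 Pa
Q = 8.6042e-06 m^3/s


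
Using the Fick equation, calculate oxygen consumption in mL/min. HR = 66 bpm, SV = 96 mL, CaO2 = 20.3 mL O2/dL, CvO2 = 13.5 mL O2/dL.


CO = HR*SV = 66*96/1000 = 6.336 L/min
a-v O2 diff = 20.3 - 13.5 = 6.8 mL/dL
VO2 = CO * (CaO2-CvO2) * 10 dL/L
VO2 = 6.336 * 6.8 * 10
VO2 = 430.8 mL/min


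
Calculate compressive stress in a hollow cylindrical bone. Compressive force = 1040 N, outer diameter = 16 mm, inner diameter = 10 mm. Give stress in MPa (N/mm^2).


A = pi*(r_o^2 - r_i^2)
r_o = 8 mm, r_i = 5 mm
A = 122.522 mm^2
sigma = F/A = 1040 / 122.522
sigma = 8.488 MPa


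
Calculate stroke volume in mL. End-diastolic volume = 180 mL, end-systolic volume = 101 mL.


SV = EDV - ESV
SV = 180 - 101
SV = 79 mL


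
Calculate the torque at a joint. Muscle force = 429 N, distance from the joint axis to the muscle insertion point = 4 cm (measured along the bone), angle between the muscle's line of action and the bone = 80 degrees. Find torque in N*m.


Torque = F * d * sin(theta)   (moment arm = d*sin(theta))
d = 4 cm = 0.04 m
Torque = 429 * 0.04 * sin(80)
Torque = 16.9 N*m


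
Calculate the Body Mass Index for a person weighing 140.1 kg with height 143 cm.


BMI = weight / height^2
height = 143 cm = 1.43 m
BMI = 140.1 / 1.43^2
BMI = 68.51 kg/m^2


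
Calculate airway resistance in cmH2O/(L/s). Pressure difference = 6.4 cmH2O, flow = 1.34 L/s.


R = dP / flow
R = 6.4 / 1.34
R = 4.776 cmH2O/(L/s)


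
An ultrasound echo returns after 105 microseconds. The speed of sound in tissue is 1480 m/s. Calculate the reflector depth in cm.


depth = c * t / 2
t = 105 us = 1.0500e-04 s
depth = 1480 * 1.0500e-04 / 2
depth = 0.0777 m = 7.77 cm


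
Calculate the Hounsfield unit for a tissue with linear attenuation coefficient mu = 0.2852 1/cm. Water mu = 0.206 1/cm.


HU = ((mu_tissue - mu_water) / mu_water) * 1000
HU = ((0.2852 - 0.206) / 0.206) * 1000
HU = 384.5


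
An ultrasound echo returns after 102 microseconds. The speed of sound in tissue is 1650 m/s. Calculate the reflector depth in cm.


depth = c * t / 2
t = 102 us = 1.0200e-04 s
depth = 1650 * 1.0200e-04 / 2
depth = 0.08415 m = 8.415 cm


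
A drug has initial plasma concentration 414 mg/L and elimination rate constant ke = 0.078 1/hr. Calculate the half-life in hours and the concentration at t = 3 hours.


t_half = ln(2) / ke = 0.693147 / 0.078 = 8.886 hr
C(t) = C0 * exp(-ke*t) = 414 * exp(-0.078*3)
C(3) = 327.6 mg/L


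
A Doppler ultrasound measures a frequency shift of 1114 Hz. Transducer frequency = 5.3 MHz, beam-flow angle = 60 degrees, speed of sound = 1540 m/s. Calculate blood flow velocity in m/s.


v = fd * c / (2 * f0 * cos(theta))
v = 1114 * 1540 / (2 * 5.3000e+06 * cos(60))
v = 0.3237 m/s


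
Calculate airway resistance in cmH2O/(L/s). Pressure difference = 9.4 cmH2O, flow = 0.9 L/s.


R = dP / flow
R = 9.4 / 0.9
R = 10.44 cmH2O/(L/s)


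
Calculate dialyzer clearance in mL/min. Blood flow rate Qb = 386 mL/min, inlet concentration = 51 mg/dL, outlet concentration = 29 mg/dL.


K = Qb * (Cb_in - Cb_out) / Cb_in
K = 386 * (51 - 29) / 51
K = 166.5 mL/min


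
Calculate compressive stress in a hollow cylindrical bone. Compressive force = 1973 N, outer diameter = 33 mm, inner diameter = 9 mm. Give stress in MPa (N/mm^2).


A = pi*(r_o^2 - r_i^2)
r_o = 16.5 mm, r_i = 4.5 mm
A = 791.681 mm^2
sigma = F/A = 1973 / 791.681
sigma = 2.492 MPa


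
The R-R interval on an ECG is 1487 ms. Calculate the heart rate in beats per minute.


HR = 60 / RR_interval(s)
RR = 1487 ms = 1.487 s
HR = 60 / 1.487 = 40.35 bpm


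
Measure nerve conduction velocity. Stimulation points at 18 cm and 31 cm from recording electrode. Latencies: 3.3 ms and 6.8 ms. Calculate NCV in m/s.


Distance = (31 - 18) / 100 = 0.13 m
dt = (6.8 - 3.3) / 1000 = 0.0035 s
NCV = dist / dt = 37.14 m/s


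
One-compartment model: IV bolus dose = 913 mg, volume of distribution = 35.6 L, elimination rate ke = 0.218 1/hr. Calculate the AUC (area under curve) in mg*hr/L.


C0 = Dose/Vd = 913/35.6 = 25.6461 mg/L
AUC = C0/ke = 25.6461/0.218
AUC = 117.6 mg*hr/L


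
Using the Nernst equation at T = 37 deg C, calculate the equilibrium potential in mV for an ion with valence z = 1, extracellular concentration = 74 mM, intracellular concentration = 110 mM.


E = (RT/(zF)) * ln(C_out/C_in)
T = 37 + 273.15 = 310.15 K
E = (8.314 * 310.15 / (1 * 96485)) * ln(74/110)
E = -10.59 mV


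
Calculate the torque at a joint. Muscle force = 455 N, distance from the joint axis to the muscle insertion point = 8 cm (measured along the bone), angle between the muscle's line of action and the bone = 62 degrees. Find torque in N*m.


Torque = F * d * sin(theta)   (moment arm = d*sin(theta))
d = 8 cm = 0.08 m
Torque = 455 * 0.08 * sin(62)
Torque = 32.14 N*m


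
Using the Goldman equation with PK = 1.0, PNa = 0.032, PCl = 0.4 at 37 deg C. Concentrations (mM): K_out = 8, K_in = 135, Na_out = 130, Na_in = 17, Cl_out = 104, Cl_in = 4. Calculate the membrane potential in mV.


Vm = (RT/F)*ln((PK*Ko + PNa*Nao + PCl*Cli)/(PK*Ki + PNa*Nai + PCl*Clo))
Numer = 13.76, Denom = 177.144
Vm = -68.29 mV


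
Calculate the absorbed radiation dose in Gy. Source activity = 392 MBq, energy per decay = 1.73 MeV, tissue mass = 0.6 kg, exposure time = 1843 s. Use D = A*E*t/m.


A = 392 MBq = 3.9200e+08 Bq
E = 1.73 MeV = 2.77146e-13 J
D = A*E*t/m = 3.9200e+08*2.77146e-13*1843/0.6
D = 0.3337 Gy


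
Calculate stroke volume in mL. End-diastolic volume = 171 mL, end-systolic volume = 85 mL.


SV = EDV - ESV
SV = 171 - 85
SV = 86 mL


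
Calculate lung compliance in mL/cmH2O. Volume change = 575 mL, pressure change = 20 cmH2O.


C = dV / dP
C = 575 / 20
C = 28.75 mL/cmH2O


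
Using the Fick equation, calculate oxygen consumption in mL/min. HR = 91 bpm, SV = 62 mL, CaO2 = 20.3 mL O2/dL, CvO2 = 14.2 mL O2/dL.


CO = HR*SV = 91*62/1000 = 5.642 L/min
a-v O2 diff = 20.3 - 14.2 = 6.1 mL/dL
VO2 = CO * (CaO2-CvO2) * 10 dL/L
VO2 = 5.642 * 6.1 * 10
VO2 = 344.2 mL/min


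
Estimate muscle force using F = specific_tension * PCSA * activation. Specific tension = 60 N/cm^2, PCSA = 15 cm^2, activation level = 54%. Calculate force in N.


F = sigma * PCSA * activation
F = 60 * 15 * 0.54
F = 486 N


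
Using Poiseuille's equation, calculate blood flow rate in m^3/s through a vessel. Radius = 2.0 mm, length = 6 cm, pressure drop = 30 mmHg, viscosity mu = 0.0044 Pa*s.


Q = pi*r^4*dP / (8*mu*L)
r = 0.002 m, L = 0.06 m
dP = 30 mmHg = 3999.66 Pa
Q = 9.5192e-05 m^3/s


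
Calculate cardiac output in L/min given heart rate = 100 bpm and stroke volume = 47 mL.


CO = HR * SV
CO = 100 * 47 / 1000
CO = 4.7 L/min


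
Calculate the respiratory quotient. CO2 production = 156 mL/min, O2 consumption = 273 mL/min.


RQ = VCO2 / VO2
RQ = 156 / 273
RQ = 0.5714


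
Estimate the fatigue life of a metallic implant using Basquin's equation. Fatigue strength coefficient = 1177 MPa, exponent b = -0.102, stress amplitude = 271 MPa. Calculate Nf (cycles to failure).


sigma_a = sigma_f' * (2Nf)^b
2Nf = (sigma_a/sigma_f')^(1/b)
2Nf = (271/1177)^(1/-0.102)
2Nf = 1790653.2
Nf = 8.953e+05


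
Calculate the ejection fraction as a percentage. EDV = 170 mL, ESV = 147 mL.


SV = EDV - ESV = 170 - 147 = 23 mL
EF = SV/EDV * 100 = 23/170 * 100
EF = 13.53%


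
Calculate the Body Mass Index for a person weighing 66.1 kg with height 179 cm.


BMI = weight / height^2
height = 179 cm = 1.79 m
BMI = 66.1 / 1.79^2
BMI = 20.63 kg/m^2


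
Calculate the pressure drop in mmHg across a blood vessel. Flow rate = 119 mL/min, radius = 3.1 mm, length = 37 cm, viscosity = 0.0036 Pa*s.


dP = 8*mu*L*Q / (pi*r^4)
Q = 119 mL/min = 1.98333e-06 m^3/s
dP = 72.8438 Pa = 72.8438 / 133.322 mmHg = 0.5464 mmHg


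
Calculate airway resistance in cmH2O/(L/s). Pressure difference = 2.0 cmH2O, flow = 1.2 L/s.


R = dP / flow
R = 2.0 / 1.2
R = 1.667 cmH2O/(L/s)


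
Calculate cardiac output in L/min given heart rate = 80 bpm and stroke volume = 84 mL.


CO = HR * SV
CO = 80 * 84 / 1000
CO = 6.72 L/min


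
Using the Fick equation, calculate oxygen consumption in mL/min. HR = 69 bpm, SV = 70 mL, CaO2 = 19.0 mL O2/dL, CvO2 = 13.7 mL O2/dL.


CO = HR*SV = 69*70/1000 = 4.83 L/min
a-v O2 diff = 19.0 - 13.7 = 5.3 mL/dL
VO2 = CO * (CaO2-CvO2) * 10 dL/L
VO2 = 4.83 * 5.3 * 10
VO2 = 256 mL/min


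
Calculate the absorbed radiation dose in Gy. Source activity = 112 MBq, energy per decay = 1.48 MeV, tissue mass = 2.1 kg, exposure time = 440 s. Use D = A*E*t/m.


A = 112 MBq = 1.1200e+08 Bq
E = 1.48 MeV = 2.37096e-13 J
D = A*E*t/m = 1.1200e+08*2.37096e-13*440/2.1
D = 0.005564 Gy


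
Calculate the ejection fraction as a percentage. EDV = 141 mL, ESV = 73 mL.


SV = EDV - ESV = 141 - 73 = 68 mL
EF = SV/EDV * 100 = 68/141 * 100
EF = 48.23%


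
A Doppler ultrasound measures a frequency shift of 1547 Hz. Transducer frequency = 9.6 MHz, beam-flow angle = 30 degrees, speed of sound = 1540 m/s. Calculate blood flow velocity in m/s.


v = fd * c / (2 * f0 * cos(theta))
v = 1547 * 1540 / (2 * 9.6000e+06 * cos(30))
v = 0.1433 m/s


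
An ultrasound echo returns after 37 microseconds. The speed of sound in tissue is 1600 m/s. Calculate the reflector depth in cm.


depth = c * t / 2
t = 37 us = 3.7000e-05 s
depth = 1600 * 3.7000e-05 / 2
depth = 0.0296 m = 2.96 cm


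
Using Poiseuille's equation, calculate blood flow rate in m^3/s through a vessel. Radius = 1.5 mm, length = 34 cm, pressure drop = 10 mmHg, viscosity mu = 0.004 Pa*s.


Q = pi*r^4*dP / (8*mu*L)
r = 0.0015 m, L = 0.34 m
dP = 10 mmHg = 1333.22 Pa
Q = 1.9489e-06 m^3/s


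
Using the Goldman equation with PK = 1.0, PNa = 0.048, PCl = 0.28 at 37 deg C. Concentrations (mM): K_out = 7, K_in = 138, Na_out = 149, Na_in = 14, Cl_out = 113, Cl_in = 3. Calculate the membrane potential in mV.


Vm = (RT/F)*ln((PK*Ko + PNa*Nao + PCl*Cli)/(PK*Ki + PNa*Nai + PCl*Clo))
Numer = 14.992, Denom = 170.312
Vm = -64.95 mV


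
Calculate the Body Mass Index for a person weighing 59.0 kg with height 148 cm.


BMI = weight / height^2
height = 148 cm = 1.48 m
BMI = 59.0 / 1.48^2
BMI = 26.94 kg/m^2


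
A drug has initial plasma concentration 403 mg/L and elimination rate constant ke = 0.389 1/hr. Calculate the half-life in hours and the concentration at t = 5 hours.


t_half = ln(2) / ke = 0.693147 / 0.389 = 1.782 hr
C(t) = C0 * exp(-ke*t) = 403 * exp(-0.389*5)
C(5) = 57.62 mg/L


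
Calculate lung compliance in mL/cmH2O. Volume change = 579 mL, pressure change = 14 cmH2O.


C = dV / dP
C = 579 / 14
C = 41.36 mL/cmH2O


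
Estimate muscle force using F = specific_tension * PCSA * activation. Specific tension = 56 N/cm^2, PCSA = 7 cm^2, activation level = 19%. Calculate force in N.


F = sigma * PCSA * activation
F = 56 * 7 * 0.19
F = 74.48 N


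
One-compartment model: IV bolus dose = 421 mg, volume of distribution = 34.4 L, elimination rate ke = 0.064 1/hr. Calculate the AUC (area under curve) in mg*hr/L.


C0 = Dose/Vd = 421/34.4 = 12.2384 mg/L
AUC = C0/ke = 12.2384/0.064
AUC = 191.2 mg*hr/L


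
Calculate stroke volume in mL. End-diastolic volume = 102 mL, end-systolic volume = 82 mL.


SV = EDV - ESV
SV = 102 - 82
SV = 20 mL


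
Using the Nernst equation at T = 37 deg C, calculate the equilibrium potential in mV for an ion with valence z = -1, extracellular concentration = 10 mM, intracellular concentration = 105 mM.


E = (RT/(zF)) * ln(C_out/C_in)
T = 37 + 273.15 = 310.15 K
E = (8.314 * 310.15 / (-1 * 96485)) * ln(10/105)
E = 62.84 mV


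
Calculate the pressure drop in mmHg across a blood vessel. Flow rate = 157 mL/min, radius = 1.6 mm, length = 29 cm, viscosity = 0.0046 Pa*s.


dP = 8*mu*L*Q / (pi*r^4)
Q = 157 mL/min = 2.61667e-06 m^3/s
dP = 1356.33 Pa = 1356.33 / 133.322 mmHg = 10.17 mmHg


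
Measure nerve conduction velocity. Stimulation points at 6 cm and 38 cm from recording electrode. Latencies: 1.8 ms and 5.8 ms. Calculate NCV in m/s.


Distance = (38 - 6) / 100 = 0.32 m
dt = (5.8 - 1.8) / 1000 = 0.004 s
NCV = dist / dt = 80 m/s


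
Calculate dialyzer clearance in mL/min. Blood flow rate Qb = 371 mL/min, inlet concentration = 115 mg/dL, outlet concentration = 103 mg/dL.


K = Qb * (Cb_in - Cb_out) / Cb_in
K = 371 * (115 - 103) / 115
K = 38.71 mL/min


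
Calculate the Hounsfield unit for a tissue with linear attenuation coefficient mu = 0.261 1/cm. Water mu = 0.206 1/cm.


HU = ((mu_tissue - mu_water) / mu_water) * 1000
HU = ((0.261 - 0.206) / 0.206) * 1000
HU = 267


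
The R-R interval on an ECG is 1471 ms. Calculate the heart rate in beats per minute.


HR = 60 / RR_interval(s)
RR = 1471 ms = 1.471 s
HR = 60 / 1.471 = 40.79 bpm


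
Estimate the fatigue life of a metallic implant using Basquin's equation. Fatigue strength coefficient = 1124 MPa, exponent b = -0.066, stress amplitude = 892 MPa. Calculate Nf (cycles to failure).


sigma_a = sigma_f' * (2Nf)^b
2Nf = (sigma_a/sigma_f')^(1/b)
2Nf = (892/1124)^(1/-0.066)
2Nf = 33.207348
Nf = 16.6


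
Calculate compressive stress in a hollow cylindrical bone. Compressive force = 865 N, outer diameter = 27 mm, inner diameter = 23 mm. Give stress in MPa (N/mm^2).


A = pi*(r_o^2 - r_i^2)
r_o = 13.5 mm, r_i = 11.5 mm
A = 157.08 mm^2
sigma = F/A = 865 / 157.08
sigma = 5.507 MPa


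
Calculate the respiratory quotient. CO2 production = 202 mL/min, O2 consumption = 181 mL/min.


RQ = VCO2 / VO2
RQ = 202 / 181
RQ = 1.116


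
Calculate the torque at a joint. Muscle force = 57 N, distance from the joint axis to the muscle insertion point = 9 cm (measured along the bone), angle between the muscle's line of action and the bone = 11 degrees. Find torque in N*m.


Torque = F * d * sin(theta)   (moment arm = d*sin(theta))
d = 9 cm = 0.09 m
Torque = 57 * 0.09 * sin(11)
Torque = 0.9789 N*m


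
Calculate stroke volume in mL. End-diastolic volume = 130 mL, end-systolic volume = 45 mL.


SV = EDV - ESV
SV = 130 - 45
SV = 85 mL


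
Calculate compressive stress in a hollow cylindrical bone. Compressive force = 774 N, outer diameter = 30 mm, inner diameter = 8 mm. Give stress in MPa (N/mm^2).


A = pi*(r_o^2 - r_i^2)
r_o = 15 mm, r_i = 4 mm
A = 656.593 mm^2
sigma = F/A = 774 / 656.593
sigma = 1.179 MPa


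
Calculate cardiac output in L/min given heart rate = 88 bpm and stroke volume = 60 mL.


CO = HR * SV
CO = 88 * 60 / 1000
CO = 5.28 L/min


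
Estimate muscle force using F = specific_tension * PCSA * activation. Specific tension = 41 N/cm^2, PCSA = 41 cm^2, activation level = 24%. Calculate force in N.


F = sigma * PCSA * activation
F = 41 * 41 * 0.24
F = 403.4 N


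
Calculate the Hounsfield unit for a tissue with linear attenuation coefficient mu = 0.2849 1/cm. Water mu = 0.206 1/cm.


HU = ((mu_tissue - mu_water) / mu_water) * 1000
HU = ((0.2849 - 0.206) / 0.206) * 1000
HU = 383


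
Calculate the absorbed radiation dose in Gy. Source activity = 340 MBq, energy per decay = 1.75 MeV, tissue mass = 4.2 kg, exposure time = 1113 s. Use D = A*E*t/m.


A = 340 MBq = 3.4000e+08 Bq
E = 1.75 MeV = 2.8035e-13 J
D = A*E*t/m = 3.4000e+08*2.8035e-13*1113/4.2
D = 0.02526 Gy


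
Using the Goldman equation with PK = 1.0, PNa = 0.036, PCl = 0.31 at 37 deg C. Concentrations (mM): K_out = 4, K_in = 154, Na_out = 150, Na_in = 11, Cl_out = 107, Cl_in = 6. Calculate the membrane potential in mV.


Vm = (RT/F)*ln((PK*Ko + PNa*Nao + PCl*Cli)/(PK*Ki + PNa*Nai + PCl*Clo))
Numer = 11.26, Denom = 187.566
Vm = -75.17 mV


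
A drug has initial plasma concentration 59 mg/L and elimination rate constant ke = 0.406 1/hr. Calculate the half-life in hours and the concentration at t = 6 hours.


t_half = ln(2) / ke = 0.693147 / 0.406 = 1.707 hr
C(t) = C0 * exp(-ke*t) = 59 * exp(-0.406*6)
C(6) = 5.163 mg/L


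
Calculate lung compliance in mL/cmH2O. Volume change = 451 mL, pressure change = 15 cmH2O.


C = dV / dP
C = 451 / 15
C = 30.07 mL/cmH2O


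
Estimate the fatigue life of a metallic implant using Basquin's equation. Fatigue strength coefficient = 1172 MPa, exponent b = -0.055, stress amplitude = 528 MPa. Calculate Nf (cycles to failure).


sigma_a = sigma_f' * (2Nf)^b
2Nf = (sigma_a/sigma_f')^(1/b)
2Nf = (528/1172)^(1/-0.055)
2Nf = 1978103
Nf = 9.891e+05


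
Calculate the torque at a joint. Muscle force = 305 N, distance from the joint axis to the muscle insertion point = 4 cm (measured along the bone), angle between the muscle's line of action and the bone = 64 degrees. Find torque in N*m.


Torque = F * d * sin(theta)   (moment arm = d*sin(theta))
d = 4 cm = 0.04 m
Torque = 305 * 0.04 * sin(64)
Torque = 10.97 N*m


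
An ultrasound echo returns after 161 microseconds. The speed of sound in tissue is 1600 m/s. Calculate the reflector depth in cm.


depth = c * t / 2
t = 161 us = 1.6100e-04 s
depth = 1600 * 1.6100e-04 / 2
depth = 0.1288 m = 12.88 cm


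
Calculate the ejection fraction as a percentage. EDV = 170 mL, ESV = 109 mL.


SV = EDV - ESV = 170 - 109 = 61 mL
EF = SV/EDV * 100 = 61/170 * 100
EF = 35.88%


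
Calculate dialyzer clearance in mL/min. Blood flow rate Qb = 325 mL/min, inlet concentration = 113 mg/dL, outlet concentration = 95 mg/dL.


K = Qb * (Cb_in - Cb_out) / Cb_in
K = 325 * (113 - 95) / 113
K = 51.77 mL/min


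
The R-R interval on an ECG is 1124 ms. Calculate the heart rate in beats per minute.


HR = 60 / RR_interval(s)
RR = 1124 ms = 1.124 s
HR = 60 / 1.124 = 53.38 bpm


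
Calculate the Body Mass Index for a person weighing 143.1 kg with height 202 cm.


BMI = weight / height^2
height = 202 cm = 2.02 m
BMI = 143.1 / 2.02^2
BMI = 35.07 kg/m^2


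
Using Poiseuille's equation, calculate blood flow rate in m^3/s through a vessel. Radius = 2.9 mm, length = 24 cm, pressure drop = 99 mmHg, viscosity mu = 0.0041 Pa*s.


Q = pi*r^4*dP / (8*mu*L)
r = 0.0029 m, L = 0.24 m
dP = 99 mmHg = 13198.878 Pa
Q = 3.7256e-04 m^3/s


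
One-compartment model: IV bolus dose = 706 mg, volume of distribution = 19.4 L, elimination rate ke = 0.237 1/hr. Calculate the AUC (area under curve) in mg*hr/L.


C0 = Dose/Vd = 706/19.4 = 36.3918 mg/L
AUC = C0/ke = 36.3918/0.237
AUC = 153.6 mg*hr/L


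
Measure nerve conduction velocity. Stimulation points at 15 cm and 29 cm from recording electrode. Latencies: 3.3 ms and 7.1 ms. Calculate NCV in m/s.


Distance = (29 - 15) / 100 = 0.14 m
dt = (7.1 - 3.3) / 1000 = 0.0038 s
NCV = dist / dt = 36.84 m/s


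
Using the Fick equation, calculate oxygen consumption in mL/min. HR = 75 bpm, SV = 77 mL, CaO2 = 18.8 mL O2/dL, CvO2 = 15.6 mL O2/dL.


CO = HR*SV = 75*77/1000 = 5.775 L/min
a-v O2 diff = 18.8 - 15.6 = 3.2 mL/dL
VO2 = CO * (CaO2-CvO2) * 10 dL/L
VO2 = 5.775 * 3.2 * 10
VO2 = 184.8 mL/min


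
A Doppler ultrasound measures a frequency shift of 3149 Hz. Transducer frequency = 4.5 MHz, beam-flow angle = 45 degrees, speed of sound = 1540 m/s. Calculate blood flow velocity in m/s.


v = fd * c / (2 * f0 * cos(theta))
v = 3149 * 1540 / (2 * 4.5000e+06 * cos(45))
v = 0.762 m/s


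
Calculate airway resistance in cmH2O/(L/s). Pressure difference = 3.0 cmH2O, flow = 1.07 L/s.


R = dP / flow
R = 3.0 / 1.07
R = 2.804 cmH2O/(L/s)


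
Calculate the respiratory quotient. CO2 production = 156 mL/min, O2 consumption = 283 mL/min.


RQ = VCO2 / VO2
RQ = 156 / 283
RQ = 0.5512


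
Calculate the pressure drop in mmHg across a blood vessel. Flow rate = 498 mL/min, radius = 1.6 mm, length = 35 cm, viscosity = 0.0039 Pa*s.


dP = 8*mu*L*Q / (pi*r^4)
Q = 498 mL/min = 8.3e-06 m^3/s
dP = 4402.21 Pa = 4402.21 / 133.322 mmHg = 33.02 mmHg


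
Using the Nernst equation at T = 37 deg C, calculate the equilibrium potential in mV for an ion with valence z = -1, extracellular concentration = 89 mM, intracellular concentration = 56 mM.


E = (RT/(zF)) * ln(C_out/C_in)
T = 37 + 273.15 = 310.15 K
E = (8.314 * 310.15 / (-1 * 96485)) * ln(89/56)
E = -12.38 mV


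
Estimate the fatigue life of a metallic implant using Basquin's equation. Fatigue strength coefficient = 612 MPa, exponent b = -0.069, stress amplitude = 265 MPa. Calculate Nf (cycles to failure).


sigma_a = sigma_f' * (2Nf)^b
2Nf = (sigma_a/sigma_f')^(1/b)
2Nf = (265/612)^(1/-0.069)
2Nf = 185436.98
Nf = 9.272e+04


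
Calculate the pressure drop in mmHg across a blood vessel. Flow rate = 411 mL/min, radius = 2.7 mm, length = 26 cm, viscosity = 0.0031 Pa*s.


dP = 8*mu*L*Q / (pi*r^4)
Q = 411 mL/min = 6.85e-06 m^3/s
dP = 264.552 Pa = 264.552 / 133.322 mmHg = 1.984 mmHg


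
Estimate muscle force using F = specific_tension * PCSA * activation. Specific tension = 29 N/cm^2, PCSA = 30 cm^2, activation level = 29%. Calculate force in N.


F = sigma * PCSA * activation
F = 29 * 30 * 0.29
F = 252.3 N


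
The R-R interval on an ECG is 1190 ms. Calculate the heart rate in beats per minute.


HR = 60 / RR_interval(s)
RR = 1190 ms = 1.19 s
HR = 60 / 1.19 = 50.42 bpm


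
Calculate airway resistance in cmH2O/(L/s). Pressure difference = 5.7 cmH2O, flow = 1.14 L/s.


R = dP / flow
R = 5.7 / 1.14
R = 5 cmH2O/(L/s)


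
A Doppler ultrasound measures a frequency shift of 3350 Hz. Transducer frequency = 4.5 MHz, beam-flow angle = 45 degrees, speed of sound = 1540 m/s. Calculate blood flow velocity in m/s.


v = fd * c / (2 * f0 * cos(theta))
v = 3350 * 1540 / (2 * 4.5000e+06 * cos(45))
v = 0.8107 m/s


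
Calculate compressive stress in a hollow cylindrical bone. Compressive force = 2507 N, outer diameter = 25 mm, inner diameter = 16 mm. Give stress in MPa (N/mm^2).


A = pi*(r_o^2 - r_i^2)
r_o = 12.5 mm, r_i = 8 mm
A = 289.812 mm^2
sigma = F/A = 2507 / 289.812
sigma = 8.65 MPa


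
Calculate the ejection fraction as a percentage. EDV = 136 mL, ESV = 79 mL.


SV = EDV - ESV = 136 - 79 = 57 mL
EF = SV/EDV * 100 = 57/136 * 100
EF = 41.91%


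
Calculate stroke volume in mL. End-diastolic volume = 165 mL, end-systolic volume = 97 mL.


SV = EDV - ESV
SV = 165 - 97
SV = 68 mL


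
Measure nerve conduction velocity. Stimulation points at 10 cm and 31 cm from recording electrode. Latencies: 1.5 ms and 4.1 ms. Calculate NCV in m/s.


Distance = (31 - 10) / 100 = 0.21 m
dt = (4.1 - 1.5) / 1000 = 0.0026 s
NCV = dist / dt = 80.77 m/s


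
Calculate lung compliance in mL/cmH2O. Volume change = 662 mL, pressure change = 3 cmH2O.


C = dV / dP
C = 662 / 3
C = 220.7 mL/cmH2O


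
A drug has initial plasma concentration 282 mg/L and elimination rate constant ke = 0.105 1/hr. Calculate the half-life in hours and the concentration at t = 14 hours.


t_half = ln(2) / ke = 0.693147 / 0.105 = 6.601 hr
C(t) = C0 * exp(-ke*t) = 282 * exp(-0.105*14)
C(14) = 64.84 mg/L


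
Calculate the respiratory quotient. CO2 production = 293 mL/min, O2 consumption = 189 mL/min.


RQ = VCO2 / VO2
RQ = 293 / 189
RQ = 1.55


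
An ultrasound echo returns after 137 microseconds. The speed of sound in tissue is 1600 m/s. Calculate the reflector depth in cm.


depth = c * t / 2
t = 137 us = 1.3700e-04 s
depth = 1600 * 1.3700e-04 / 2
depth = 0.1096 m = 10.96 cm


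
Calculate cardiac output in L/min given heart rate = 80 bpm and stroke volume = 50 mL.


CO = HR * SV
CO = 80 * 50 / 1000
CO = 4 L/min


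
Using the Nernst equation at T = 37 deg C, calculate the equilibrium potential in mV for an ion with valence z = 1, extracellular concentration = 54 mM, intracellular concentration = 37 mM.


E = (RT/(zF)) * ln(C_out/C_in)
T = 37 + 273.15 = 310.15 K
E = (8.314 * 310.15 / (1 * 96485)) * ln(54/37)
E = 10.1 mV


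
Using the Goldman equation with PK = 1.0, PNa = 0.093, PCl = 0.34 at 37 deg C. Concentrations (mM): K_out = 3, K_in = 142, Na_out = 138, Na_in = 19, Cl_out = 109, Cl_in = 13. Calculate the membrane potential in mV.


Vm = (RT/F)*ln((PK*Ko + PNa*Nao + PCl*Cli)/(PK*Ki + PNa*Nai + PCl*Clo))
Numer = 20.254, Denom = 180.827
Vm = -58.51 mV


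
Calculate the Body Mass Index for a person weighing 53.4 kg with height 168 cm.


BMI = weight / height^2
height = 168 cm = 1.68 m
BMI = 53.4 / 1.68^2
BMI = 18.92 kg/m^2


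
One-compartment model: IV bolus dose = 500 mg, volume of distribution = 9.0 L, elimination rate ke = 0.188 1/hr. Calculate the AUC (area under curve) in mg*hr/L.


C0 = Dose/Vd = 500/9.0 = 55.5556 mg/L
AUC = C0/ke = 55.5556/0.188
AUC = 295.5 mg*hr/L


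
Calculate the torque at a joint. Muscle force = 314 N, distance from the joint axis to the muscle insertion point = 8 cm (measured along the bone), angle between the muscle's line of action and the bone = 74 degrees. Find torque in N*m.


Torque = F * d * sin(theta)   (moment arm = d*sin(theta))
d = 8 cm = 0.08 m
Torque = 314 * 0.08 * sin(74)
Torque = 24.15 N*m


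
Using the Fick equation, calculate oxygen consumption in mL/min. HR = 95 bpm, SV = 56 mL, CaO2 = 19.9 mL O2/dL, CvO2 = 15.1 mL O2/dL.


CO = HR*SV = 95*56/1000 = 5.32 L/min
a-v O2 diff = 19.9 - 15.1 = 4.8 mL/dL
VO2 = CO * (CaO2-CvO2) * 10 dL/L
VO2 = 5.32 * 4.8 * 10
VO2 = 255.4 mL/min


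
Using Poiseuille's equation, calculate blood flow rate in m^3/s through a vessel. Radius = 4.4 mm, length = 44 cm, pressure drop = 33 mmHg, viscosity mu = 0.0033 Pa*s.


Q = pi*r^4*dP / (8*mu*L)
r = 0.0044 m, L = 0.44 m
dP = 33 mmHg = 4399.626 Pa
Q = 4.4598e-04 m^3/s


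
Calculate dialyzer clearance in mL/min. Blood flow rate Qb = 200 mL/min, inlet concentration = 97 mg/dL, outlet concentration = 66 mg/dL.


K = Qb * (Cb_in - Cb_out) / Cb_in
K = 200 * (97 - 66) / 97
K = 63.92 mL/min


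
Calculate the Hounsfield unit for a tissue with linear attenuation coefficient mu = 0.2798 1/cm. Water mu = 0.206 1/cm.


HU = ((mu_tissue - mu_water) / mu_water) * 1000
HU = ((0.2798 - 0.206) / 0.206) * 1000
HU = 358.3


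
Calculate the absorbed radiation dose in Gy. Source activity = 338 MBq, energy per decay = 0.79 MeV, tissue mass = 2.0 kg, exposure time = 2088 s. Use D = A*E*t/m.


A = 338 MBq = 3.3800e+08 Bq
E = 0.79 MeV = 1.26558e-13 J
D = A*E*t/m = 3.3800e+08*1.26558e-13*2088/2.0
D = 0.04466 Gy


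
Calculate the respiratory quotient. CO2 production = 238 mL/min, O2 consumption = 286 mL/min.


RQ = VCO2 / VO2
RQ = 238 / 286
RQ = 0.8322


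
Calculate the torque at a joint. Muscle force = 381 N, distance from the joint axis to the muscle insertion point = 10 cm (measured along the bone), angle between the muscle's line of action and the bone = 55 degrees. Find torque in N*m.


Torque = F * d * sin(theta)   (moment arm = d*sin(theta))
d = 10 cm = 0.1 m
Torque = 381 * 0.1 * sin(55)
Torque = 31.21 N*m


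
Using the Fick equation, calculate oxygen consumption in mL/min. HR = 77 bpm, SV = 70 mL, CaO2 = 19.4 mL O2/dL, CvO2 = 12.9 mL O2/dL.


CO = HR*SV = 77*70/1000 = 5.39 L/min
a-v O2 diff = 19.4 - 12.9 = 6.5 mL/dL
VO2 = CO * (CaO2-CvO2) * 10 dL/L
VO2 = 5.39 * 6.5 * 10
VO2 = 350.3 mL/min


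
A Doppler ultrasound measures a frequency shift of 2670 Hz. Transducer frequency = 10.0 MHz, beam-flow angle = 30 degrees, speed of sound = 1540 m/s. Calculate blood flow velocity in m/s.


v = fd * c / (2 * f0 * cos(theta))
v = 2670 * 1540 / (2 * 1.0000e+07 * cos(30))
v = 0.2374 m/s


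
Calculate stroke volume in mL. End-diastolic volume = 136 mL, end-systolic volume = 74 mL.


SV = EDV - ESV
SV = 136 - 74
SV = 62 mL


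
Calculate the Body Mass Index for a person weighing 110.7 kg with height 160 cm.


BMI = weight / height^2
height = 160 cm = 1.6 m
BMI = 110.7 / 1.6^2
BMI = 43.24 kg/m^2


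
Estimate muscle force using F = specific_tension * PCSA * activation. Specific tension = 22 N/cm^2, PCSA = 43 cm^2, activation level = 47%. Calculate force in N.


F = sigma * PCSA * activation
F = 22 * 43 * 0.47
F = 444.6 N


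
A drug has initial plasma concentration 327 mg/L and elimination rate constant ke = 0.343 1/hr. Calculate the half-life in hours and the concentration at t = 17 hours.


t_half = ln(2) / ke = 0.693147 / 0.343 = 2.021 hr
C(t) = C0 * exp(-ke*t) = 327 * exp(-0.343*17)
C(17) = 0.9598 mg/L


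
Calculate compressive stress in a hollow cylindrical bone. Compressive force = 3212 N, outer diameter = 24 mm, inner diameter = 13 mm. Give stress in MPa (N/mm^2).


A = pi*(r_o^2 - r_i^2)
r_o = 12 mm, r_i = 6.5 mm
A = 319.657 mm^2
sigma = F/A = 3212 / 319.657
sigma = 10.05 MPa


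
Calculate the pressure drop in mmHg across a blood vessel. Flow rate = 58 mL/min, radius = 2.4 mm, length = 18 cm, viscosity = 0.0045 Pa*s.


dP = 8*mu*L*Q / (pi*r^4)
Q = 58 mL/min = 9.66667e-07 m^3/s
dP = 60.0976 Pa = 60.0976 / 133.322 mmHg = 0.4508 mmHg


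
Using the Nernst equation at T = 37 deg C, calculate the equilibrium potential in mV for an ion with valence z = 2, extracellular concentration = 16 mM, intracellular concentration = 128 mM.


E = (RT/(zF)) * ln(C_out/C_in)
T = 37 + 273.15 = 310.15 K
E = (8.314 * 310.15 / (2 * 96485)) * ln(16/128)
E = -27.79 mV


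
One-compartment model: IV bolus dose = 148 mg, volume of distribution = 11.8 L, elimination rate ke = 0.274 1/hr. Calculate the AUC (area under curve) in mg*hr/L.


C0 = Dose/Vd = 148/11.8 = 12.5424 mg/L
AUC = C0/ke = 12.5424/0.274
AUC = 45.78 mg*hr/L


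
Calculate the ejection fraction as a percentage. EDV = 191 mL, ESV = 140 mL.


SV = EDV - ESV = 191 - 140 = 51 mL
EF = SV/EDV * 100 = 51/191 * 100
EF = 26.7%


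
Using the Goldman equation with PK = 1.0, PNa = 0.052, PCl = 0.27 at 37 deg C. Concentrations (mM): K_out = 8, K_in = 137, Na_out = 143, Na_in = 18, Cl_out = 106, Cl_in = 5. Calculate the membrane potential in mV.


Vm = (RT/F)*ln((PK*Ko + PNa*Nao + PCl*Cli)/(PK*Ki + PNa*Nai + PCl*Clo))
Numer = 16.786, Denom = 166.556
Vm = -61.33 mV


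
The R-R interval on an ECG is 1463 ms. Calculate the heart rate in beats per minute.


HR = 60 / RR_interval(s)
RR = 1463 ms = 1.463 s
HR = 60 / 1.463 = 41.01 bpm


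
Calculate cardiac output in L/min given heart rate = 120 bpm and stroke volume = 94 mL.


CO = HR * SV
CO = 120 * 94 / 1000
CO = 11.28 L/min


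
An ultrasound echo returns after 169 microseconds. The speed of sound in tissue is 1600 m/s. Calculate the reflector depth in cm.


depth = c * t / 2
t = 169 us = 1.6900e-04 s
depth = 1600 * 1.6900e-04 / 2
depth = 0.1352 m = 13.52 cm


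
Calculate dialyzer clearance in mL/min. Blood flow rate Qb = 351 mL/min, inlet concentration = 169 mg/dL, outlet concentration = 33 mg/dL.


K = Qb * (Cb_in - Cb_out) / Cb_in
K = 351 * (169 - 33) / 169
K = 282.5 mL/min


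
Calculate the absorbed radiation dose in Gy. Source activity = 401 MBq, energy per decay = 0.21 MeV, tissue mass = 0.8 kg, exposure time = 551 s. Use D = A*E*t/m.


A = 401 MBq = 4.0100e+08 Bq
E = 0.21 MeV = 3.3642e-14 J
D = A*E*t/m = 4.0100e+08*3.3642e-14*551/0.8
D = 0.009292 Gy


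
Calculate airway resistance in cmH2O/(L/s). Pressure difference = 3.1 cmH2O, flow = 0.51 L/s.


R = dP / flow
R = 3.1 / 0.51
R = 6.078 cmH2O/(L/s)


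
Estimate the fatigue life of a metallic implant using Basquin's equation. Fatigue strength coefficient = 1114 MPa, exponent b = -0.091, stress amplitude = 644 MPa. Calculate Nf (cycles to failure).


sigma_a = sigma_f' * (2Nf)^b
2Nf = (sigma_a/sigma_f')^(1/b)
2Nf = (644/1114)^(1/-0.091)
2Nf = 412.45558
Nf = 206.2


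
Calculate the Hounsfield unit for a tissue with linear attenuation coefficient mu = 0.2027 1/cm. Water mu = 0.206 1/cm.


HU = ((mu_tissue - mu_water) / mu_water) * 1000
HU = ((0.2027 - 0.206) / 0.206) * 1000
HU = -16.02


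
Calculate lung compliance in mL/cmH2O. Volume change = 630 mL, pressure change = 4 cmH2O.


C = dV / dP
C = 630 / 4
C = 157.5 mL/cmH2O


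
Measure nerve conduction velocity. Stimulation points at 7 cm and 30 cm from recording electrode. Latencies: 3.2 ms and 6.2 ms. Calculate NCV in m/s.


Distance = (30 - 7) / 100 = 0.23 m
dt = (6.2 - 3.2) / 1000 = 0.003 s
NCV = dist / dt = 76.67 m/s


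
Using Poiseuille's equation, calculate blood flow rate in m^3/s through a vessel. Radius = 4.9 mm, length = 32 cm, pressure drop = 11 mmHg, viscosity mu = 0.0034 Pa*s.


Q = pi*r^4*dP / (8*mu*L)
r = 0.0049 m, L = 0.32 m
dP = 11 mmHg = 1466.542 Pa
Q = 3.0515e-04 m^3/s


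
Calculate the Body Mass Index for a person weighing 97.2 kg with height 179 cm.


BMI = weight / height^2
height = 179 cm = 1.79 m
BMI = 97.2 / 1.79^2
BMI = 30.34 kg/m^2


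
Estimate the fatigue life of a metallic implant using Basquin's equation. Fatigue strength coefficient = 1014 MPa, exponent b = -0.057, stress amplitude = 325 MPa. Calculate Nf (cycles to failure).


sigma_a = sigma_f' * (2Nf)^b
2Nf = (sigma_a/sigma_f')^(1/b)
2Nf = (325/1014)^(1/-0.057)
2Nf = 4.6706663e+08
Nf = 2.3353e+08
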